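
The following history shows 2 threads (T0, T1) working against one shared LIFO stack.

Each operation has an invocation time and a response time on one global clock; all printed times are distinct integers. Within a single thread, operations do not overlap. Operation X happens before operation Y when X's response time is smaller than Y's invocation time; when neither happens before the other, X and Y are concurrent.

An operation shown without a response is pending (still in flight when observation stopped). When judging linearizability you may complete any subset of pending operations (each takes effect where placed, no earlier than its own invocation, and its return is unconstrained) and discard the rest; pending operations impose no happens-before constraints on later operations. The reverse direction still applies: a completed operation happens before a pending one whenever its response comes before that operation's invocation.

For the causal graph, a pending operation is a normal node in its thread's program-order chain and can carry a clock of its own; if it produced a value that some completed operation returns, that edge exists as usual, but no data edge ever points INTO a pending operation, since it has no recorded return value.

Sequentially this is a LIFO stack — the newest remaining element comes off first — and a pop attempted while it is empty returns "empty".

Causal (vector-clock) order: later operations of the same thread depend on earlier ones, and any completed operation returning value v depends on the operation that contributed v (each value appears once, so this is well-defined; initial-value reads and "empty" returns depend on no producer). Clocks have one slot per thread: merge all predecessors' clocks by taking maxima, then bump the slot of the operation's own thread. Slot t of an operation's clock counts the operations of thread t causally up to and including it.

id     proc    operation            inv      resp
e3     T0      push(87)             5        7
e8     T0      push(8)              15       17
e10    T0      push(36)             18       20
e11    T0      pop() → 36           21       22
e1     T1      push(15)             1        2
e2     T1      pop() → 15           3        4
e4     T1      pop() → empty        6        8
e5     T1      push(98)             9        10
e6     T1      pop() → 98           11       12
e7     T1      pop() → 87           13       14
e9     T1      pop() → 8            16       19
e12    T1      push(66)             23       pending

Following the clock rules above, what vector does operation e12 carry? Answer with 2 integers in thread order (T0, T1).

no predecessors for e1 (invoked 1): T1 increments from zero → (0, 1)
no predecessors for e3 (invoked 5): T0 increments from zero → (1, 0)
invoked at 3, e2 merges VC(e1)=(0, 1) and bumps T1's slot → (0, 2)
invoked at 15, e8 merges VC(e3)=(1, 0) and bumps T0's slot → (2, 0)
invoked at 6, e4 merges VC(e2)=(0, 2) and bumps T1's slot → (0, 3)
invoked at 18, e10 merges VC(e8)=(2, 0) and bumps T0's slot → (3, 0)
invoked at 9, e5 merges VC(e4)=(0, 3) and bumps T1's slot → (0, 4)
invoked at 21, e11 merges VC(e10)=(3, 0) and bumps T0's slot → (4, 0)
invoked at 11, e6 merges VC(e5)=(0, 4) and bumps T1's slot → (0, 5)
invoked at 13, e7 merges VC(e3)=(1, 0), VC(e6)=(0, 5) and bumps T1's slot → (1, 6)
invoked at 16, e9 merges VC(e7)=(1, 6), VC(e8)=(2, 0) and bumps T1's slot → (2, 7)
invoked at 23, e12 merges VC(e9)=(2, 7) and bumps T1's slot → (2, 8)
target: VC(e12) = (2, 8)

(2, 8)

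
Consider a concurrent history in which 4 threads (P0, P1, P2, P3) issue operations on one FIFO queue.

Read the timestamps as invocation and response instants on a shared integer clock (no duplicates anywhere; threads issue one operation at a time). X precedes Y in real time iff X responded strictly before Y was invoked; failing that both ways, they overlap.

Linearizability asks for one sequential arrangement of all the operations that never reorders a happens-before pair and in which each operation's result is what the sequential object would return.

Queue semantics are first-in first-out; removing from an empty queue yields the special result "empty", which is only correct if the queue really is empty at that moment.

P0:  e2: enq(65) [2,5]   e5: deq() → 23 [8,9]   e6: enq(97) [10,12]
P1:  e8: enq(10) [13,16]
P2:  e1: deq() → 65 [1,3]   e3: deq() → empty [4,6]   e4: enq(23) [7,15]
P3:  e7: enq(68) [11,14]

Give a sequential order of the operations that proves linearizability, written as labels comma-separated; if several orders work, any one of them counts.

after step 1 (e2 enq(65)): queue <65>
after step 2 (e1 deq() → 65): queue <>
after step 3 (e3 deq() → empty): queue <>
after step 4 (e4 enq(23)): queue <23>
after step 5 (e5 deq() → 23): queue <>
after step 6 (e6 enq(97)): queue <97>
after step 7 (e7 enq(68)): queue <97,68>
after step 8 (e8 enq(10)): queue <97,68,10>

e2, e1, e3, e4, e5, e6, e7, e8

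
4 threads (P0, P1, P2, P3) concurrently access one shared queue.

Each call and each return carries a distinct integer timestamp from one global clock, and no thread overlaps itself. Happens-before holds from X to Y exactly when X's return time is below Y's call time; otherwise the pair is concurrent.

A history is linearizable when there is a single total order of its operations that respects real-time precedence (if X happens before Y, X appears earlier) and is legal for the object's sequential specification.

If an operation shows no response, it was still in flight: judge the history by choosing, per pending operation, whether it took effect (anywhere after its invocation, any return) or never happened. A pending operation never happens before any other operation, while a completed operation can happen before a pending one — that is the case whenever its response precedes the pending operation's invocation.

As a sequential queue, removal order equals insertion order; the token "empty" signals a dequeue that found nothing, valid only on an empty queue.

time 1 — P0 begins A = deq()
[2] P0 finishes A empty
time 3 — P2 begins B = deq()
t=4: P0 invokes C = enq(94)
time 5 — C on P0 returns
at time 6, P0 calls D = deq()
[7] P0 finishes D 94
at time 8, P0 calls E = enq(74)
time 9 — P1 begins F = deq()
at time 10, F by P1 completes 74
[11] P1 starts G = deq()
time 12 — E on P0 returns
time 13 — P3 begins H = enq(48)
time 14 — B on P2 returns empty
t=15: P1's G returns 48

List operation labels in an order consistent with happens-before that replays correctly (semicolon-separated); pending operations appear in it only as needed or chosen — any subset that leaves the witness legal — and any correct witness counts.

after step 1 (A deq() → empty): queue <>
after step 2 (B deq() → empty): queue <>
after step 3 (C enq(94)): queue <94>
after step 4 (D deq() → 94): queue <>
after step 5 (E enq(74)): queue <74>
after step 6 (F deq() → 74): queue <>
after step 7 (H enq(48) (pending, included)): queue <48>
after step 8 (G deq() → 48): queue <>

A; B; C; D; E; F; H; G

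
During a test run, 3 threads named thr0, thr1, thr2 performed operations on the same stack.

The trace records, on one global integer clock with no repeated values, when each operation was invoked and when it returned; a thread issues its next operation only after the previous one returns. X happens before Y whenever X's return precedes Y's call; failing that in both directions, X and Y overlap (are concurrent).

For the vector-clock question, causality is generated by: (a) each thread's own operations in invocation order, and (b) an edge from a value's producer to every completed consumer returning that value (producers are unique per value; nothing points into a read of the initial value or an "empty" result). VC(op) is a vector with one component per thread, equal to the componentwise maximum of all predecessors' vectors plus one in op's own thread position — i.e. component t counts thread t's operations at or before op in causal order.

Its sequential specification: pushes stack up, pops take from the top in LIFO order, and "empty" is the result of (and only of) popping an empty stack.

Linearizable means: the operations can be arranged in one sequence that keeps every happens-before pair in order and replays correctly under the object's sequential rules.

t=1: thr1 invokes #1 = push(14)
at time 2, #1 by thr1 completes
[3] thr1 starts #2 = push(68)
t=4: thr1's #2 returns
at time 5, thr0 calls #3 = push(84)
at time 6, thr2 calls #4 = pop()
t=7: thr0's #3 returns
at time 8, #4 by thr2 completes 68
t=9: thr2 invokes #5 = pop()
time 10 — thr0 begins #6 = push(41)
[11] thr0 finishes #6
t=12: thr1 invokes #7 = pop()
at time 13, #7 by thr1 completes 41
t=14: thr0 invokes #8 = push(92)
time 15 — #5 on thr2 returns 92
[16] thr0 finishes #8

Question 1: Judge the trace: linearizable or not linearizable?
linearizable

one valid linearization: #1, #2, #4, #3, #6, #7, #8, #5
1. #1 push(14), leaving stack <14>
2. #2 push(68), leaving stack <14,68>
3. #4 pop() → 68, leaving stack <14>
4. #3 push(84), leaving stack <14,84>
5. #6 push(41), leaving stack <14,84,41>
6. #7 pop() → 41, leaving stack <14,84>
7. #8 push(92), leaving stack <14,84,92>
8. #5 pop() → 92, leaving stack <14,84>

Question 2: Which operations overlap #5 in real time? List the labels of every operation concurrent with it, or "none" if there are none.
#6, #7, #8

#5 runs from 9 to 15; window-overlapping ops are concurrent
#1 [1,2]: before
#2 [3,4]: before
#3 [5,7]: before
#4 [6,8]: before
#6 [10,11]: concurrent
#7 [12,13]: concurrent
#8 [14,16]: concurrent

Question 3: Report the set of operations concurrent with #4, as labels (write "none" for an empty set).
#3

concurrent with #4 ([6,8]): every op whose interval crosses 6..8
#1 [1,2]: before
#2 [3,4]: before
#3 [5,7]: concurrent
#5 [9,15]: after
#6 [10,11]: after
#7 [12,13]: after
#8 [14,16]: after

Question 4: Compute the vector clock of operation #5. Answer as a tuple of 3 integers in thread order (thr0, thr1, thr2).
(3, 2, 2)

root op #1, invoked 1: fresh clock plus thr1's own tick → (0, 1, 0)
root op #3, invoked 5: fresh clock plus thr0's own tick → (1, 0, 0)
#2, invoked 3, takes VC(#1)=(0, 1, 0) under max, adds 1 for thr1 → (0, 2, 0)
#6, invoked 10, takes VC(#3)=(1, 0, 0) under max, adds 1 for thr0 → (2, 0, 0)
#4, invoked 6, takes VC(#2)=(0, 2, 0) under max, adds 1 for thr2 → (0, 2, 1)
#8, invoked 14, takes VC(#6)=(2, 0, 0) under max, adds 1 for thr0 → (3, 0, 0)
#7, invoked 12, takes VC(#2)=(0, 2, 0), VC(#6)=(2, 0, 0) under max, adds 1 for thr1 → (2, 3, 0)
#5, invoked 9, takes VC(#4)=(0, 2, 1), VC(#8)=(3, 0, 0) under max, adds 1 for thr2 → (3, 2, 2)
target: VC(#5) = (3, 2, 2)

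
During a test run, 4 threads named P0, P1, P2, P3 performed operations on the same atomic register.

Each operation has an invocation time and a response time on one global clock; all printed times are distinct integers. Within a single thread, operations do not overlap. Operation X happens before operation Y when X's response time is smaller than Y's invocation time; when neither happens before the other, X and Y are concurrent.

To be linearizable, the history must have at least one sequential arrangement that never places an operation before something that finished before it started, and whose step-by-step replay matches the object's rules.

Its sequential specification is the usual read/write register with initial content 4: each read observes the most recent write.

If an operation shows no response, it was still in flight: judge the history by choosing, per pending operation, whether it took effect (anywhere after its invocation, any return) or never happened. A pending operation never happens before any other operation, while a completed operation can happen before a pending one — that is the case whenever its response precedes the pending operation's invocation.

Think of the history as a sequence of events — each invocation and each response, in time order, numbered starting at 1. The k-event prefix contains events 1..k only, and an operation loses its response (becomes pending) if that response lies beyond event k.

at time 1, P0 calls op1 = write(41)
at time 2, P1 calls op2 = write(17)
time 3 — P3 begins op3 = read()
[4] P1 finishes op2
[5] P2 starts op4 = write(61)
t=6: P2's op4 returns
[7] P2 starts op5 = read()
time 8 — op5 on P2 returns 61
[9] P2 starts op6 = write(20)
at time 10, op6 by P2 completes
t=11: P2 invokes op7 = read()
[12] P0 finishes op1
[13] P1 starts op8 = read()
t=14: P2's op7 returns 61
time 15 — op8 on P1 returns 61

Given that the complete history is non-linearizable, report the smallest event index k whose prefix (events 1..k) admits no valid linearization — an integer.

events 1..13 are linearizable; a witness order is op1, op2, op3, op4, op5, op6:
1. op1 write(41), leaving value 41
2. op2 write(17), leaving value 17
3. op3 read() (pending, included), leaving value 17
4. op4 write(61), leaving value 61
5. op5 read() → 61, leaving value 61
6. op6 write(20), leaving value 20
adding event 14 (op7 responds at 14) leaves no legal real-time order
include/drop combinations of the 2 pending operations (op3, op8) were all tried; none helps
one such order, op1, op2, op4, op5, op6, op7 (pending dropped), breaks at step 6 where op7 read() → 61 is illegal
one such order, op2, op1, op4, op5, op6, op7 (pending dropped), breaks at step 6 where op7 read() → 61 is illegal

14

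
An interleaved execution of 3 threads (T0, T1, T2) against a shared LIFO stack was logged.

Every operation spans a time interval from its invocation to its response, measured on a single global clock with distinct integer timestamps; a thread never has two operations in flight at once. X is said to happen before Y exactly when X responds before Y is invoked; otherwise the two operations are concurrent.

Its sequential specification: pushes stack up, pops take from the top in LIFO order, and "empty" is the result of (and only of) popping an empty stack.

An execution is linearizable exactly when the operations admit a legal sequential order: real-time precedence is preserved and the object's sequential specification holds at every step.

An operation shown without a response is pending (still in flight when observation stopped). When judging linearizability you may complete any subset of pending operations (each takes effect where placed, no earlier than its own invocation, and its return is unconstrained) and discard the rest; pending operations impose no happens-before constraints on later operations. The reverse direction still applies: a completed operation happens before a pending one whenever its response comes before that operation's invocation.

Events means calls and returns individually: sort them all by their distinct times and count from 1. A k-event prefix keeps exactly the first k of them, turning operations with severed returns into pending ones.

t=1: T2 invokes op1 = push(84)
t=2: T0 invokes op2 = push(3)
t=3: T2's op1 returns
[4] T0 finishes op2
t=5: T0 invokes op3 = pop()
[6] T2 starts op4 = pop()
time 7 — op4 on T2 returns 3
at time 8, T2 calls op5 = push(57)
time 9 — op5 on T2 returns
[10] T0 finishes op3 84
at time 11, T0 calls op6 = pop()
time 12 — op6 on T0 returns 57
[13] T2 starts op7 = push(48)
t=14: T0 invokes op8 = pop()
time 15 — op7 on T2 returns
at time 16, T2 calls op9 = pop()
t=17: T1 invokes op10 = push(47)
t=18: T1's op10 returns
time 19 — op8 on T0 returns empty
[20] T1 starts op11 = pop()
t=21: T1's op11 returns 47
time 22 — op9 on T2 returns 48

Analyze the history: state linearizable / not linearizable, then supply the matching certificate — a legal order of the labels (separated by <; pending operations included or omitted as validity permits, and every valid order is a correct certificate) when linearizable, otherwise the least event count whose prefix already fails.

linearizable — witness: op1 < op2 < op4 < op3 < op5 < op6 < op7 < op9 < op8 < op10 < op11

step 1: op1 push(84) — stack <84>
step 2: op2 push(3) — stack <84,3>
step 3: op4 pop() → 3 — stack <84>
step 4: op3 pop() → 84 — stack <>
step 5: op5 push(57) — stack <57>
step 6: op6 pop() → 57 — stack <>
step 7: op7 push(48) — stack <48>
step 8: op9 pop() → 48 — stack <>
step 9: op8 pop() → empty — stack <>
step 10: op10 push(47) — stack <47>
step 11: op11 pop() → 47 — stack <>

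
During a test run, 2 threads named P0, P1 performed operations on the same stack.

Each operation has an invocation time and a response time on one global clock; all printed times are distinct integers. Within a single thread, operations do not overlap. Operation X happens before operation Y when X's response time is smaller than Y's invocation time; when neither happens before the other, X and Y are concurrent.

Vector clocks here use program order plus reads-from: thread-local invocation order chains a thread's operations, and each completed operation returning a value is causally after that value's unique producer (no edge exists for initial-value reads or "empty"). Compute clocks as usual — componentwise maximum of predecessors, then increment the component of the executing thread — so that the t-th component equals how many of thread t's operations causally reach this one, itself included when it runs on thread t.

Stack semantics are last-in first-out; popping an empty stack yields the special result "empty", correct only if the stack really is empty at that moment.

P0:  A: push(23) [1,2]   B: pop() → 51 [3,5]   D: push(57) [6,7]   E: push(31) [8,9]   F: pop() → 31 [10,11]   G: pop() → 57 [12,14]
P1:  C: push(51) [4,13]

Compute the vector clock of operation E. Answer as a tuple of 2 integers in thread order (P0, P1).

root op C, invoked 4: fresh clock plus P1's own tick → (0, 1)
root op A, invoked 1: fresh clock plus P0's own tick → (1, 0)
merge at B (invoked 3): VC(A)=(1, 0), VC(C)=(0, 1), own-thread bump on P0 → (2, 1)
merge at D (invoked 6): VC(B)=(2, 1), own-thread bump on P0 → (3, 1)
merge at E (invoked 8): VC(D)=(3, 1), own-thread bump on P0 → (4, 1)
merge at F (invoked 10): VC(E)=(4, 1), own-thread bump on P0 → (5, 1)
merge at G (invoked 12): VC(D)=(3, 1), VC(F)=(5, 1), own-thread bump on P0 → (6, 1)
target: VC(E) = (4, 1)

(4, 1)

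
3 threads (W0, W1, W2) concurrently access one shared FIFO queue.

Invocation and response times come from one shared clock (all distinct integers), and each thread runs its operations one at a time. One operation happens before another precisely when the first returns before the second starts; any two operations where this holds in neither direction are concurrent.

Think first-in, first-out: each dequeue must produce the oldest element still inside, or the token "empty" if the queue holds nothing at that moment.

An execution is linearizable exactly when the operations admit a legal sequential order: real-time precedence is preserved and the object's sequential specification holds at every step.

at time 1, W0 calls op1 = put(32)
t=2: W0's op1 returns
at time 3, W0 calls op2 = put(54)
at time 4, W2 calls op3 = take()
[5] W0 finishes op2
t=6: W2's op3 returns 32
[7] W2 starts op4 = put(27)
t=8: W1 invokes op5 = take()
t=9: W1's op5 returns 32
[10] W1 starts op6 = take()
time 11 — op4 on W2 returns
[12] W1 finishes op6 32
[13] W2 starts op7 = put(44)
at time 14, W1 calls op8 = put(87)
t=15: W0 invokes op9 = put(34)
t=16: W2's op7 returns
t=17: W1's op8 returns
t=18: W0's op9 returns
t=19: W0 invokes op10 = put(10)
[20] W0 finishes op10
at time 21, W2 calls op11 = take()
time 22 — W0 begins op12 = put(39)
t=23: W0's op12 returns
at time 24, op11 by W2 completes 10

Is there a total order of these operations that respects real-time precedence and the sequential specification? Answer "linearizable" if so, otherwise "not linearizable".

not linearizable

cut after 8 events: linearizable; cut after 9 events (op5 responds, time 9): not linearizable
real-time-consistent orders of the 4 completed operations: 2 — all fail the FIFO queue replay
include/drop combinations of the 1 pending operation (op4) were all tried; none helps
e.g. op1, op2, op3, op5 (pending dropped): illegal at step 4, since op5 take() → 32 cannot apply there
e.g. op1, op3, op2, op5 (pending dropped): illegal at step 4, since op5 take() → 32 cannot apply there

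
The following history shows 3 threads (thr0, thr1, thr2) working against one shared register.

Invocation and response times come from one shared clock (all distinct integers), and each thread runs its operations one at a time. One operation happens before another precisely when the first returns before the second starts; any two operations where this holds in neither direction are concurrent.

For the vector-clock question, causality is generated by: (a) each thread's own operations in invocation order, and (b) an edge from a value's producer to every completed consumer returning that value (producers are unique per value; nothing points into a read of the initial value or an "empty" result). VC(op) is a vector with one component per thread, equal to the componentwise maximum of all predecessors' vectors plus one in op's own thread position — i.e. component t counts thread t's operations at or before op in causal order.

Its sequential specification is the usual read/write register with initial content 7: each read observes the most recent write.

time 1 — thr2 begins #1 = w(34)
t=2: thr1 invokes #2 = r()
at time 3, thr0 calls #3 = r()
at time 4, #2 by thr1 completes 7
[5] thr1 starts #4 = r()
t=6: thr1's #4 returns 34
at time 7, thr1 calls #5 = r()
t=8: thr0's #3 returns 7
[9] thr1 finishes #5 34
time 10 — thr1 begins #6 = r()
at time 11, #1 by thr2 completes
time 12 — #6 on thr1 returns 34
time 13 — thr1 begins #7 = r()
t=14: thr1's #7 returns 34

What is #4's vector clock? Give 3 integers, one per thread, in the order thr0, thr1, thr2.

VC(#1, invoked at 1): no causal predecessors; +1 on thr2 → (0, 0, 1)
VC(#2, invoked at 2): no causal predecessors; +1 on thr1 → (0, 1, 0)
VC(#3, invoked at 3): no causal predecessors; +1 on thr0 → (1, 0, 0)
merge at #4 (invoked 5): VC(#1)=(0, 0, 1), VC(#2)=(0, 1, 0), own-thread bump on thr1 → (0, 2, 1)
merge at #5 (invoked 7): VC(#1)=(0, 0, 1), VC(#4)=(0, 2, 1), own-thread bump on thr1 → (0, 3, 1)
merge at #6 (invoked 10): VC(#1)=(0, 0, 1), VC(#5)=(0, 3, 1), own-thread bump on thr1 → (0, 4, 1)
merge at #7 (invoked 13): VC(#1)=(0, 0, 1), VC(#6)=(0, 4, 1), own-thread bump on thr1 → (0, 5, 1)
target: VC(#4) = (0, 2, 1)

(0, 2, 1)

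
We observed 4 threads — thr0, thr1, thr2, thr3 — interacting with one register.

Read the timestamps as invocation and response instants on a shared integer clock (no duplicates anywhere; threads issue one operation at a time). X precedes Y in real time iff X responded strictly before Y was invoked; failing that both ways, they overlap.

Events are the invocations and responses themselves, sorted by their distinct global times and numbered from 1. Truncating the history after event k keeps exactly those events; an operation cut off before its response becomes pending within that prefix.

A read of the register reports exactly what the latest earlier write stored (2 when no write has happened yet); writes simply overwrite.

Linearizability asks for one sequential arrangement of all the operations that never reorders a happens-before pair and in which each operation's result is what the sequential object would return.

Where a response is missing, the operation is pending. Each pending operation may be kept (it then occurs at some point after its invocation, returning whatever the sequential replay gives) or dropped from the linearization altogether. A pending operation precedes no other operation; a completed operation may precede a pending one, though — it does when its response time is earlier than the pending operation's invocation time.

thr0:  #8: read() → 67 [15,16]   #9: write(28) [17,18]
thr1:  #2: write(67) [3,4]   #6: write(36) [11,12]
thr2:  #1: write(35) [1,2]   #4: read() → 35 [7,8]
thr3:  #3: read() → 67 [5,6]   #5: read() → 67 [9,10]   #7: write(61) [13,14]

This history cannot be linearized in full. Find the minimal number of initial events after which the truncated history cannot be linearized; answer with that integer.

events 1..7 are linearizable, e.g. via #1, #2, #3:
step 1: #1 write(35) — value 35
step 2: #2 write(67) — value 67
step 3: #3 read() → 67 — value 67
at event 8 (#4's time-8 response) nothing linearizes any more
e.g. #1, #2, #3, #4: illegal at step 4, since #4 read() → 35 cannot apply there

8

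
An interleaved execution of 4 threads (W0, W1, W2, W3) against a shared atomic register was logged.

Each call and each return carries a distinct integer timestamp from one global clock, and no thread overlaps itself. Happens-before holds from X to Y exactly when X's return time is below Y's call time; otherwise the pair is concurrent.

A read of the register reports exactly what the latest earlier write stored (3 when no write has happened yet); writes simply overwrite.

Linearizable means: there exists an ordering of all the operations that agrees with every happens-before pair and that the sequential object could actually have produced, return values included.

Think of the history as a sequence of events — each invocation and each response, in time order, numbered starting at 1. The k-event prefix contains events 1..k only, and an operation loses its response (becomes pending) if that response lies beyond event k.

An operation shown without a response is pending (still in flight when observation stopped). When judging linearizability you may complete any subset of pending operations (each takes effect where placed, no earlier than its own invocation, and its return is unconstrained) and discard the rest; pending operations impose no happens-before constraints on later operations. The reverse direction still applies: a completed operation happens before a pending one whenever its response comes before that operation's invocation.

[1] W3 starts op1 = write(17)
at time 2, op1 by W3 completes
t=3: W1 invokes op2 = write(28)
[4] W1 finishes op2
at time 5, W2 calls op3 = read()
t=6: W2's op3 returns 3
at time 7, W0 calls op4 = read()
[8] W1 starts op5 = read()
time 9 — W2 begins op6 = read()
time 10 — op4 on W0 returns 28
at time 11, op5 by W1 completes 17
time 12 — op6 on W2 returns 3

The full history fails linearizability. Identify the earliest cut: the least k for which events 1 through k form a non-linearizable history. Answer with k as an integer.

6

a valid linearization of events 1..5 exists, for instance op1, op2:
1. op1 write(17), leaving value 17
2. op2 write(28), leaving value 28
with event 6 included (op3 responding at time 6), all real-time-consistent orders fail
e.g. op1, op2, op3: illegal at step 3, since op3 read() → 3 cannot apply there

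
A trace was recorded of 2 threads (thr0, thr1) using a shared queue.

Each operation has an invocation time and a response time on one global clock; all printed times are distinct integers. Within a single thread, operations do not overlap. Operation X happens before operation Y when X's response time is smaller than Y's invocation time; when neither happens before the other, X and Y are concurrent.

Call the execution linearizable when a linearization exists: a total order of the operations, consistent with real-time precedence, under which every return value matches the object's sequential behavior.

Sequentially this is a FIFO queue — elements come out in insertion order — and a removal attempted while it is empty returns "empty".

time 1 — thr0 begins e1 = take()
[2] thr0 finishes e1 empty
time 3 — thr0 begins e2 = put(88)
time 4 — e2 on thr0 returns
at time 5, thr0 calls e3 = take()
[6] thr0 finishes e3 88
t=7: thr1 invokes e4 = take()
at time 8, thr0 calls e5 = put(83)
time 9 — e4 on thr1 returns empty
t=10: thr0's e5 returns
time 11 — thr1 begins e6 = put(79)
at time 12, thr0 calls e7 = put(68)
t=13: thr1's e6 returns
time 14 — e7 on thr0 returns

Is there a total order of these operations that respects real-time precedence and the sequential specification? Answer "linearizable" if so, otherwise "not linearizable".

linearizable

one valid linearization: e1, e2, e3, e4, e5, e6, e7
after step 1 (e1 take() → empty): queue <>
after step 2 (e2 put(88)): queue <88>
after step 3 (e3 take() → 88): queue <>
after step 4 (e4 take() → empty): queue <>
after step 5 (e5 put(83)): queue <83>
after step 6 (e6 put(79)): queue <83,79>
after step 7 (e7 put(68)): queue <83,79,68>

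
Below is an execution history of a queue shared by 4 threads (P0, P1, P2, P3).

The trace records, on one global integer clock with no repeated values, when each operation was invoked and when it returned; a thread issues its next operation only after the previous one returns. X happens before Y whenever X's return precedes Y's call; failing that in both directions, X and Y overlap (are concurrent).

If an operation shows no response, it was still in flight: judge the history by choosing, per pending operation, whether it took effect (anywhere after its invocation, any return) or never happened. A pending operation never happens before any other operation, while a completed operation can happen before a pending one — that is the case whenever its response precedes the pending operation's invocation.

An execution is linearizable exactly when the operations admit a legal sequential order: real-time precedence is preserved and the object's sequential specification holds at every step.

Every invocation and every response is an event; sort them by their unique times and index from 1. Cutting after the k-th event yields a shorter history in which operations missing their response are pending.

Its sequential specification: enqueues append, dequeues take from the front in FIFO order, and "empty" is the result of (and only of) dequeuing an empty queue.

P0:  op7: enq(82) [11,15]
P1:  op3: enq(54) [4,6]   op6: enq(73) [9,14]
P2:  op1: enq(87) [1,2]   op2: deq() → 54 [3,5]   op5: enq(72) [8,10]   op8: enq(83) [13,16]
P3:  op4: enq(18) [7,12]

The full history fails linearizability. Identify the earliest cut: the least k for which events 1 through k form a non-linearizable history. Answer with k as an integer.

5

one valid order for events 1..4 is op1:
1. op1 enq(87), leaving queue <87>
at event 5 (op2's time-5 response) nothing linearizes any more
no completion choice of the 1 pending operation (op3) rescues it — every subset was tried
one such order, op1, op2 (pending dropped), breaks at step 2 where op2 deq() → 54 is illegal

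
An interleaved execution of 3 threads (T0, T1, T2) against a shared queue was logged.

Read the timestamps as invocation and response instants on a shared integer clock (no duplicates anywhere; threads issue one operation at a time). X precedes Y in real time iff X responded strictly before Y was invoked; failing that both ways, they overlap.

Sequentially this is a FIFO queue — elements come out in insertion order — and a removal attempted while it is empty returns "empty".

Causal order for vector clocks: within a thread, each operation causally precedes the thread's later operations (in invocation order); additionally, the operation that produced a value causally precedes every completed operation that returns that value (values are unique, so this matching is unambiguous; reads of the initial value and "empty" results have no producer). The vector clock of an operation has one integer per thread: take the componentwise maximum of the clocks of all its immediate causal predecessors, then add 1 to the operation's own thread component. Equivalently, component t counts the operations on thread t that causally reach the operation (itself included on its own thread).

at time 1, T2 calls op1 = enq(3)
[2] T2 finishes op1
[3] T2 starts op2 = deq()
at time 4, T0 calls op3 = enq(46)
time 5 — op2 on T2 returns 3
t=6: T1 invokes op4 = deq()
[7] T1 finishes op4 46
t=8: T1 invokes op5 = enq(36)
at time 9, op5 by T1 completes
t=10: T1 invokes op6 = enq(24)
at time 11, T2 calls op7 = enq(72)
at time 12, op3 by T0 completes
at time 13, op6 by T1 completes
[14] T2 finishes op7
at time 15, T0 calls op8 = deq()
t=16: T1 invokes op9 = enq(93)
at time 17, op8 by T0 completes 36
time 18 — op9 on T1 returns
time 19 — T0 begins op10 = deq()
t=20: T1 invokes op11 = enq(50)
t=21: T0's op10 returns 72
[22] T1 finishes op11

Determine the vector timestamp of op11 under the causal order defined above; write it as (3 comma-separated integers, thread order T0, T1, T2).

invoked at 1, op1 has no predecessors; its own T2 bump gives (0, 0, 1)
invoked at 4, op3 has no predecessors; its own T0 bump gives (1, 0, 0)
from VC(op1)=(0, 0, 1), op2 (invoked 3) maxes components and bumps T2 → (0, 0, 2)
from VC(op3)=(1, 0, 0), op4 (invoked 6) maxes components and bumps T1 → (1, 1, 0)
from VC(op2)=(0, 0, 2), op7 (invoked 11) maxes components and bumps T2 → (0, 0, 3)
from VC(op4)=(1, 1, 0), op5 (invoked 8) maxes components and bumps T1 → (1, 2, 0)
from VC(op5)=(1, 2, 0), op6 (invoked 10) maxes components and bumps T1 → (1, 3, 0)
from VC(op3)=(1, 0, 0), VC(op5)=(1, 2, 0), op8 (invoked 15) maxes components and bumps T0 → (2, 2, 0)
from VC(op6)=(1, 3, 0), op9 (invoked 16) maxes components and bumps T1 → (1, 4, 0)
from VC(op9)=(1, 4, 0), op11 (invoked 20) maxes components and bumps T1 → (1, 5, 0)
from VC(op7)=(0, 0, 3), VC(op8)=(2, 2, 0), op10 (invoked 19) maxes components and bumps T0 → (3, 2, 3)
target: VC(op11) = (1, 5, 0)

(1, 5, 0)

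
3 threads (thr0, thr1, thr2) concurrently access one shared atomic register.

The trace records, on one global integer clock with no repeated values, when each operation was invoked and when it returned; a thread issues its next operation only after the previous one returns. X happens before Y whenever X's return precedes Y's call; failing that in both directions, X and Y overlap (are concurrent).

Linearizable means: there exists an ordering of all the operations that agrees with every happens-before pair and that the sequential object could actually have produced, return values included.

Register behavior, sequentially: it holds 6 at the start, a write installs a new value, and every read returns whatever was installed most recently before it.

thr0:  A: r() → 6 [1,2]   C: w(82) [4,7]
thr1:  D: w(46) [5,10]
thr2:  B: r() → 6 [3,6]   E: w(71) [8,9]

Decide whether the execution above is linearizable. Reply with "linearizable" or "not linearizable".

linearizable

one valid linearization: A, B, C, D, E
after step 1 (A r() → 6): value 6
after step 2 (B r() → 6): value 6
after step 3 (C w(82)): value 82
after step 4 (D w(46)): value 46
after step 5 (E w(71)): value 71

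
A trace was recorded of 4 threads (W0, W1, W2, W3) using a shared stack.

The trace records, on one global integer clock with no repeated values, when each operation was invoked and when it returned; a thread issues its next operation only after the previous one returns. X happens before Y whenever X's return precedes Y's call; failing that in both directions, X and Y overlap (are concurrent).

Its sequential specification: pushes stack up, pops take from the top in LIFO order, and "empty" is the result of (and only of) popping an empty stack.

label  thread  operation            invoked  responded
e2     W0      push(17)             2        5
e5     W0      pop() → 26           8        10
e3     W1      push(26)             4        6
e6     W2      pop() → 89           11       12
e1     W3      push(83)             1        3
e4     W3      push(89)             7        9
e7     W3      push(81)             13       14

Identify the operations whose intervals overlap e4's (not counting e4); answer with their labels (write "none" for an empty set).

e5

e4 spans [7,9]; an op avoiding the whole window 7..9 is ordered, any other is concurrent
e1 [1,3]: before
e2 [2,5]: before
e3 [4,6]: before
e5 [8,10]: concurrent
e6 [11,12]: after
e7 [13,14]: after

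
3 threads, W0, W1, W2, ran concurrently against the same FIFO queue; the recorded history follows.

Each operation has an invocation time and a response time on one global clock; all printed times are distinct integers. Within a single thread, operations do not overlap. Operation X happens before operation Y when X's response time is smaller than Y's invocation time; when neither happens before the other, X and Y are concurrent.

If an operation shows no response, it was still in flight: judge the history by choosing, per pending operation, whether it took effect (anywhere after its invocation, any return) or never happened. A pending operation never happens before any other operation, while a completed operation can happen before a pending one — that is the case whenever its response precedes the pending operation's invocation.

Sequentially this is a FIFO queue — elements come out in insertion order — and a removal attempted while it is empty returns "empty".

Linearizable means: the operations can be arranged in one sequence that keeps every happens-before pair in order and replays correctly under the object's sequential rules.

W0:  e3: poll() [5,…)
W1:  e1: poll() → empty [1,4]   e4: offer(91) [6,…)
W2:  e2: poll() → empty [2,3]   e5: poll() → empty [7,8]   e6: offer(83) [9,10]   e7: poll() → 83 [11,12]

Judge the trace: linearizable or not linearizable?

a witness: e1, e2, e3, e5, e6, e4, e7
1. e1 poll() → empty, leaving queue <>
2. e2 poll() → empty, leaving queue <>
3. e3 poll() (pending, included), leaving queue <>
4. e5 poll() → empty, leaving queue <>
5. e6 offer(83), leaving queue <83>
6. e4 offer(91) (pending, included), leaving queue <83,91>
7. e7 poll() → 83, leaving queue <91>

linearizable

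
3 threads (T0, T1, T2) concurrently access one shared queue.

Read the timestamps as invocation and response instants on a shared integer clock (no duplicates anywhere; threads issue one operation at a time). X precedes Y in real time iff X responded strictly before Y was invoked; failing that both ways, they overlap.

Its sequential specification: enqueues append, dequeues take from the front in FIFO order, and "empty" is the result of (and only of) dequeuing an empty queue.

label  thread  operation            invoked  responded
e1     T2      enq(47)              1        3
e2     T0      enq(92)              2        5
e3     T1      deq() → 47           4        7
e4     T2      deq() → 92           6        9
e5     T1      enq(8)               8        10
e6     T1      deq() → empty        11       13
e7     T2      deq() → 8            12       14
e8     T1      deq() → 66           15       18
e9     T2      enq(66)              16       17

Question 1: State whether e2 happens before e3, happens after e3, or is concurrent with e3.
concurrent

e2 spans [2,5], e3 spans [4,7]
the intervals overlap in both directions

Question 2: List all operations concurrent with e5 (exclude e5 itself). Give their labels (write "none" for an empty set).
e4

e5 spans [8,10]; an op avoiding the whole window 8..10 is ordered, any other is concurrent
e1 [1,3]: before
e2 [2,5]: before
e3 [4,7]: before
e4 [6,9]: concurrent
e6 [11,13]: after
e7 [12,14]: after
e8 [15,18]: after
e9 [16,17]: after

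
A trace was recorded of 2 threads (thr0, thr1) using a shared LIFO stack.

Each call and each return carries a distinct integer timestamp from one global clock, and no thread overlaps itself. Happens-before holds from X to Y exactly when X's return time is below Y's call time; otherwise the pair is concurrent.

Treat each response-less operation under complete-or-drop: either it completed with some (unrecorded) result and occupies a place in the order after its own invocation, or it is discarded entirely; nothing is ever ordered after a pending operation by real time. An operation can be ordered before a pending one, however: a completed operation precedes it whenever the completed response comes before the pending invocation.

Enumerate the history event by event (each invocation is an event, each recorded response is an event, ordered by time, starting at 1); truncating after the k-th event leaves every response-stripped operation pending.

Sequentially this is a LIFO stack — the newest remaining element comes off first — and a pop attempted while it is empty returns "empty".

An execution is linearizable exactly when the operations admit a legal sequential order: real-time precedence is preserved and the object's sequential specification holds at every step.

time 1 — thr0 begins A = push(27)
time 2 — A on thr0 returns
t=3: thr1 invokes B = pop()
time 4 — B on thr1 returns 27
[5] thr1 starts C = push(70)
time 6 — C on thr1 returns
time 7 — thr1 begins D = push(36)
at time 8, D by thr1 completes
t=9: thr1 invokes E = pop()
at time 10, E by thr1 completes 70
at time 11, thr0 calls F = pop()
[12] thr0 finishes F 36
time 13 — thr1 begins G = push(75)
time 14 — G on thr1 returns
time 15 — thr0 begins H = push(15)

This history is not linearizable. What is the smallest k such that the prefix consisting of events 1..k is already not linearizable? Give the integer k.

10

events 1..9 are linearizable, e.g. via A, B, C, D:
after step 1 (A push(27)): stack <27>
after step 2 (B pop() → 27): stack <>
after step 3 (C push(70)): stack <70>
after step 4 (D push(36)): stack <70,36>
at event 10 (E's time-10 response) nothing linearizes any more
sample order A, B, C, D, E stalls at step 5 — E pop() → 70 has no legal effect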